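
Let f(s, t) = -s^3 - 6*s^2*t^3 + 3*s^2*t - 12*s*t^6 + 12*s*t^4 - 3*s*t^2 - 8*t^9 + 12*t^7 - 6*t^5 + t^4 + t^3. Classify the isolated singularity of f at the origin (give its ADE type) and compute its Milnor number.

Type E6, Milnor number mu = 6.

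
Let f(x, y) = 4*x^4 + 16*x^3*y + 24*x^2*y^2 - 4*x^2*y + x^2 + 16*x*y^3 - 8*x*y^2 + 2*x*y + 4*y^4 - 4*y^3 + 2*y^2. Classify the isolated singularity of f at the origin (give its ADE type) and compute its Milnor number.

Type A_{1}, Milnor number mu = 1.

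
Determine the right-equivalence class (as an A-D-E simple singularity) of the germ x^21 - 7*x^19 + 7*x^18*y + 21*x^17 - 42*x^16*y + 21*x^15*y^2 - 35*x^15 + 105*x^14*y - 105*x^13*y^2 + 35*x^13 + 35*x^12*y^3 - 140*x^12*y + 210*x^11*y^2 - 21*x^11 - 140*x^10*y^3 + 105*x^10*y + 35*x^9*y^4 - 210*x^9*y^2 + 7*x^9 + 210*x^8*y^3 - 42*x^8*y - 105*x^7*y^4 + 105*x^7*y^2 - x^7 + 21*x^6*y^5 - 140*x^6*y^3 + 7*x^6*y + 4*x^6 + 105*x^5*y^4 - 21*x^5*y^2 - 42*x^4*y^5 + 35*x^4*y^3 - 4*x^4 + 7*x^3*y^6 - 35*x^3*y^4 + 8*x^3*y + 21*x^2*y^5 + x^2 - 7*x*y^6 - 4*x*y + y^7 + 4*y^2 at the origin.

A6

The Hessian of f at 0 is [[2, -4], [-4, 8]] with rank 1, so corank 1. A Groebner basis of the Jacobian ideal J(f) in C{x,y} is {-x*y/16 + y^4 + y^2/8, x*y^2 - x/24 - 4*y^3/3 + y/12, x^2 - 4*x*y + 4*y^2}; counting standard monomials gives mu = 6. Corank 1: A-series; mu = 6 gives A_6.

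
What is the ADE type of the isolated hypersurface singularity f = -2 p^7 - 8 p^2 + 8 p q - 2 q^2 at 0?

A_6

The Hessian of f at 0 is [[-16, 8], [8, -4]] with rank 1, so corank 1. A Groebner basis of the Jacobian ideal J(f) in C{p,q} is {q^6, p - q/2}; counting standard monomials gives mu = 6. Corank 1: A-series; mu = 6 gives A_6.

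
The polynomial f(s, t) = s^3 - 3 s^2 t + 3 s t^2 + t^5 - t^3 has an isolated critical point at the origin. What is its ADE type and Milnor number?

Type E_8, Milnor number mu = 8.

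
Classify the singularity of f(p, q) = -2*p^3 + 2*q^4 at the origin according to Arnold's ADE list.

E_6

The Hessian of f at 0 has rank 0. Corank 2; j^3 = -2*p^3 is a perfect cube, so E-series; the 4-jet and mu = 6 give E_6.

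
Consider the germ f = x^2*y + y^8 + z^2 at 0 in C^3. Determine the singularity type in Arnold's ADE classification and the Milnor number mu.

Type D_{9}, Milnor number mu = 9.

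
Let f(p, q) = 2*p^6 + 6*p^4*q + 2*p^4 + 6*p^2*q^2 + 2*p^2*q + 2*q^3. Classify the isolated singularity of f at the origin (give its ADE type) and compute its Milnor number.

The Hessian of f at 0 is [[0, 0], [0, 0]] with rank 0, so corank 2. A Groebner basis of the Jacobian ideal J(f) in C{p,q} is {q^3, p^2 + 3*q^2, p*q}; counting standard monomials gives mu = 4. Corank 2; j^3 = 2*q*(p^2 + q^2) splits into three distinct lines over C (the quadratic factor has nonzero discriminant), so D_4.

Type D_4, Milnor number mu = 4.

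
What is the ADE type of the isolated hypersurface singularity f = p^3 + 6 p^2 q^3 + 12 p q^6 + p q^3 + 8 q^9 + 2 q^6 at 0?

E_7

The Hessian of f at 0 has rank 0. Corank 2; j^3 = p^3 is a perfect cube, so E-series; the 4-jet and mu = 7 give E_7.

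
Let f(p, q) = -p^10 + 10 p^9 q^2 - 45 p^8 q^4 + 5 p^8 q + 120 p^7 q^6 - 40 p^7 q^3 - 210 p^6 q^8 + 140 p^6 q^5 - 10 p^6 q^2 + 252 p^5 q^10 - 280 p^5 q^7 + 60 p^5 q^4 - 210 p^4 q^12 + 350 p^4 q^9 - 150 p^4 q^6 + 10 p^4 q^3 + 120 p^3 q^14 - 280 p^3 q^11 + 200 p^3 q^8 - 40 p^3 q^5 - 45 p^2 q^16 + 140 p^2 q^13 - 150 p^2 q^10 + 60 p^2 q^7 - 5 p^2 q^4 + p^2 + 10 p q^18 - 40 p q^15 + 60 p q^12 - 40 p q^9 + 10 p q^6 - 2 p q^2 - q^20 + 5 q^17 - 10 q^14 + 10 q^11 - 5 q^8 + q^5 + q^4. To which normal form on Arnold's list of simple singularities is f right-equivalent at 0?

A_4

The Hessian of f at 0 has rank 1. Corank 1: A-series; mu = 4 gives A_4.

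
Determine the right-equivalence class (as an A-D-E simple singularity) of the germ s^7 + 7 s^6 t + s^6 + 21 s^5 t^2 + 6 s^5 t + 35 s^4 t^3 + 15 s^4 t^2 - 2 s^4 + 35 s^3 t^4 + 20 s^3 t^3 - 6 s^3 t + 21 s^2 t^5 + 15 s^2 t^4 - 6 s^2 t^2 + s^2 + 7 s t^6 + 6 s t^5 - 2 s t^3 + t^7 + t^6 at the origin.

A_{6}

The Hessian of f at 0 has rank 1. Corank 1: A-series; mu = 6 gives A_6.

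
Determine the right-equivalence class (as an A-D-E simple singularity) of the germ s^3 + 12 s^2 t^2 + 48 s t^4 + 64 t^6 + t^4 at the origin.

E6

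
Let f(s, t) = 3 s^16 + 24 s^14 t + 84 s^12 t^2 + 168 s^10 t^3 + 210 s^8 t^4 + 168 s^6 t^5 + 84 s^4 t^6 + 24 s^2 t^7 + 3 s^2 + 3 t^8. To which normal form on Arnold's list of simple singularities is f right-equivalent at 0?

A_7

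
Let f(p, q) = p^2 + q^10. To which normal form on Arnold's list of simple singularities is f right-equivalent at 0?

A_9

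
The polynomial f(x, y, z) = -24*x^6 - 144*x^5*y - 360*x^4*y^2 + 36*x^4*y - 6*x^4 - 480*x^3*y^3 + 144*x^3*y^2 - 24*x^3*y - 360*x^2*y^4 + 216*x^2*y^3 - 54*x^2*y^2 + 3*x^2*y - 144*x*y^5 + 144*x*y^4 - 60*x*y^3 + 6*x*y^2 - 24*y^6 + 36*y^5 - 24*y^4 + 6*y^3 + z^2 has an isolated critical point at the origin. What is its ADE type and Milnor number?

Type D4, Milnor number mu = 4.

The Hessian of f at 0 has rank 1. Corank 2; j^3 = 3*y*(x^2 + 2*x*y + 2*y^2) splits into three distinct lines over C (the quadratic factor has nonzero discriminant), so D_4.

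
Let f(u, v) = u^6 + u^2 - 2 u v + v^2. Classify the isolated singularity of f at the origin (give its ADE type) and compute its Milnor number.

Type A5, Milnor number mu = 5.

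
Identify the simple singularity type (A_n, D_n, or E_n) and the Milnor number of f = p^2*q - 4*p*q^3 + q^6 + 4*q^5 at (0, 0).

Type D_{7}, Milnor number mu = 7.

The Hessian of f at 0 is [[0, 0], [0, 0]] with rank 0, so corank 2. A Groebner basis of the Jacobian ideal J(f) in C{p,q} is {p^3, p^2*q + 2*p^2/3 - 4*p*q^2/3, -p*q/2 + q^3}; counting standard monomials gives mu = 7. Corank 2; j^3 = p^2*q has shape L^2 M (L != M), so D-series; mu = 7 gives D_7.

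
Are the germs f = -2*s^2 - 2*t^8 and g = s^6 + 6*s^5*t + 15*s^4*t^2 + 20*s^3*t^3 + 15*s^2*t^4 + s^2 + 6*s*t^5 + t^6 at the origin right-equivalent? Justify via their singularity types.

The Hessian of f at 0 has rank 1. Corank 1: A-series; mu = 7 gives A_7. The Hessian of g at 0 has rank 1. Corank 1: A-series; mu = 5 gives A_5. f is A_7 but g is A_5, hence not right-equivalent.

No.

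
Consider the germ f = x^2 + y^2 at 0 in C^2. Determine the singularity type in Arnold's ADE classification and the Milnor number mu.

Type A_{1}, Milnor number mu = 1.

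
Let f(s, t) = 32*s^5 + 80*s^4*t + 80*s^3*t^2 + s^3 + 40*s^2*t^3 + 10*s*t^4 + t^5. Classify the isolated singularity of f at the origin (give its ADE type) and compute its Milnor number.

The Hessian of f at 0 has rank 0. Corank 2; j^3 = s^3 is a perfect cube, so E-series; the 5-jet and mu = 8 give E_8.

Type E8, Milnor number mu = 8.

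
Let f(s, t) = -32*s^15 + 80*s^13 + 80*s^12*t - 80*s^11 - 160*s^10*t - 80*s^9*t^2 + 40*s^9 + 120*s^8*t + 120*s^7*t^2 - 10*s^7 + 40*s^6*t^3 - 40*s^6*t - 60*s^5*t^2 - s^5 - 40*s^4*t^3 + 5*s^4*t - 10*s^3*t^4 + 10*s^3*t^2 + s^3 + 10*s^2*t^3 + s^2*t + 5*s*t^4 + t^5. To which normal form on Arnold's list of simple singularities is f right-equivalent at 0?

D_{6}

The Hessian of f at 0 has rank 0. Corank 2; j^3 = s^2*(s + t) has shape L^2 M (L != M), so D-series; mu = 6 gives D_6.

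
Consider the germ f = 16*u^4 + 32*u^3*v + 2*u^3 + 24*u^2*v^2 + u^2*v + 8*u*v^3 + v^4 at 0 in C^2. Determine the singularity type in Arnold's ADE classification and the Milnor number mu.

Type D_5, Milnor number mu = 5.

The Hessian of f at 0 has rank 0. Corank 2; j^3 = u^2*(2*u + v) has shape L^2 M (L != M), so D-series; mu = 5 gives D_5.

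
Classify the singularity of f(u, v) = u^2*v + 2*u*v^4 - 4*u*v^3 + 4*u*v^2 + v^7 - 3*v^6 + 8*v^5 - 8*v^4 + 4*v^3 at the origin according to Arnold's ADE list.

The Hessian of f at 0 has rank 0. Corank 2; j^3 = v*(u + 2*v)^2 has shape L^2 M (L != M), so D-series; mu = 7 gives D_7.

D7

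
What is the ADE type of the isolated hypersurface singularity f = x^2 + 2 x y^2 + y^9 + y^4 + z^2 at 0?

A_{8}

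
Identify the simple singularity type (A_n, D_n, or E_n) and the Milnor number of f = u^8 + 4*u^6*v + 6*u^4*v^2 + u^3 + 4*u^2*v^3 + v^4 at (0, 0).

Type E_6, Milnor number mu = 6.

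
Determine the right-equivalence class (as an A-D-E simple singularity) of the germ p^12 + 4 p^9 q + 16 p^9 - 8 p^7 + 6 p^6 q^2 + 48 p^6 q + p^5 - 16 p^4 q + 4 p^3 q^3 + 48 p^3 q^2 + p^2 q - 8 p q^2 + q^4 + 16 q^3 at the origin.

D5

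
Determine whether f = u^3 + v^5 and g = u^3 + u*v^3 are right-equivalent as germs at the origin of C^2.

No.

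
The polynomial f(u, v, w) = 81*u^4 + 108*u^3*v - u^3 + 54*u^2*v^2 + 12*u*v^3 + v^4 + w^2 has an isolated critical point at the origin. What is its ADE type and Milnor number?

Type E_{6}, Milnor number mu = 6.

The Hessian of f at 0 is [[0, 0, 0], [0, 0, 0], [0, 0, 2]] with rank 1, so corank 2. A Groebner basis of the Jacobian ideal J(f) in C{u,v,w} is {v^4, u*v^2 + v^3/9, u^2, w}; counting standard monomials gives mu = 6. Corank 2; j^3 = -u^3 is a perfect cube, so E-series; the 4-jet and mu = 6 give E_6.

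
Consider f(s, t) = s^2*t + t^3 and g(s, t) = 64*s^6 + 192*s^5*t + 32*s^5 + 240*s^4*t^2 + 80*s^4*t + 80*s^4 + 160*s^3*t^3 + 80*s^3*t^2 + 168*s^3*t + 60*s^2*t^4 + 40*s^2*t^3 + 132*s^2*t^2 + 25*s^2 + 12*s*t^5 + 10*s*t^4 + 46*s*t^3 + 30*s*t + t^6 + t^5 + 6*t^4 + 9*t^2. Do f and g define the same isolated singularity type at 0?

No.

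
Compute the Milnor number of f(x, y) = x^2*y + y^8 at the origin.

9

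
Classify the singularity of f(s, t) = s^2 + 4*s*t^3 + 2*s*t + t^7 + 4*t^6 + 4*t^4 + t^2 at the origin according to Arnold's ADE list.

The Hessian of f at 0 has rank 1. Corank 1: A-series; mu = 6 gives A_6.

A6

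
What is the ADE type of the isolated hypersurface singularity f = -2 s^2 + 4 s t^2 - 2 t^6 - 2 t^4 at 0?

A5

The Hessian of f at 0 has rank 1. Corank 1: A-series; mu = 5 gives A_5.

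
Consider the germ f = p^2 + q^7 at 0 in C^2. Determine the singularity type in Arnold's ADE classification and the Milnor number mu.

Type A_{6}, Milnor number mu = 6.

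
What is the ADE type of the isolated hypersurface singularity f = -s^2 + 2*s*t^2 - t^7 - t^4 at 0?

The Hessian of f at 0 has rank 1. Corank 1: A-series; mu = 6 gives A_6.

A_6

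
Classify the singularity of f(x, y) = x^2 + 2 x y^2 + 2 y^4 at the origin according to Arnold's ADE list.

A_3

The Hessian of f at 0 is [[2, 0], [0, 0]] with rank 1, so corank 1. A Groebner basis of the Jacobian ideal J(f) in C{x,y} is {x^2, x*y, x + y^2}; counting standard monomials gives mu = 3. Corank 1: A-series; mu = 3 gives A_3.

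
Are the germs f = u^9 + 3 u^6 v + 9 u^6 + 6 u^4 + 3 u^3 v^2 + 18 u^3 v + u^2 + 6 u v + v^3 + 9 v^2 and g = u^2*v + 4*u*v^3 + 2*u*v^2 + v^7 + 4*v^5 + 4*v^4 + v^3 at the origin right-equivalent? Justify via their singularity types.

No.

The Hessian of f at 0 is [[2, 6], [6, 18]] with rank 1, so corank 1. A Groebner basis of the Jacobian ideal J(f) in C{u,v} is {v^2, u + 3*v}; counting standard monomials gives mu = 2. Corank 1: A-series; mu = 2 gives A_2. The Hessian of g at 0 is [[0, 0], [0, 0]] with rank 0, so corank 2. A Groebner basis of the Jacobian ideal J(g) in C{u,v} is {u^2*v^2 - u^2*v + 4*u^2/7 - 5*u*v^2/14 + 23*u*v/28 + v^2/4, u^3 + 3*u^2*v - 8*u^2/7 + 5*u*v^2/7 - 23*u*v/14 - v^2/2, u*v/2 + v^3 + v^2/2}; counting standard monomials gives mu = 8. Corank 2; j^3 = v*(u + v)^2 has shape L^2 M (L != M), so D-series; mu = 8 gives D_8. f is A_2 but g is D_8, hence not right-equivalent.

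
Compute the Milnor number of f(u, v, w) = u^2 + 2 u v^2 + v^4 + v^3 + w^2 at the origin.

2

The Hessian of f at 0 is [[2, 0, 0], [0, 0, 0], [0, 0, 2]] with rank 2, so corank 1. A Groebner basis of the Jacobian ideal J(f) in C{u,v,w} is {v^2, u, w}; counting standard monomials gives mu = 2. Corank 1: A-series; mu = 2 gives A_2.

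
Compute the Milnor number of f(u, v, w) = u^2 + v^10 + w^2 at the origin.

The Hessian of f at 0 has rank 2. Corank 1: A-series; mu = 9 gives A_9.

9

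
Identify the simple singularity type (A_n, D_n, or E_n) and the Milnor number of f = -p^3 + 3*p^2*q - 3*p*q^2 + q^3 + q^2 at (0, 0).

Type A_2, Milnor number mu = 2.

The Hessian of f at 0 has rank 1. Corank 1: A-series; mu = 2 gives A_2.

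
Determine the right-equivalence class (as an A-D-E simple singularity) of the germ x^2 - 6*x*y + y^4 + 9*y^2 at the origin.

A_{3}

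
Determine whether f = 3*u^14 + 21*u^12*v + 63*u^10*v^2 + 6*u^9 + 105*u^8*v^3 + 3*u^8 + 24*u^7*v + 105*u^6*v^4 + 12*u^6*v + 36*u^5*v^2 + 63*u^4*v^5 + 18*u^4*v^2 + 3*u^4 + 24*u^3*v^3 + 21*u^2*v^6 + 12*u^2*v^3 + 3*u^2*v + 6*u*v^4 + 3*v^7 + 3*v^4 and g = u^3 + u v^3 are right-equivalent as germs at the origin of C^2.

No.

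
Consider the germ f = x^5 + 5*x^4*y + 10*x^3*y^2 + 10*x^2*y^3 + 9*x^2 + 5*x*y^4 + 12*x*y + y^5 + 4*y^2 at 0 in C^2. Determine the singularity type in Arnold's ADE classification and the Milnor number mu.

Type A_4, Milnor number mu = 4.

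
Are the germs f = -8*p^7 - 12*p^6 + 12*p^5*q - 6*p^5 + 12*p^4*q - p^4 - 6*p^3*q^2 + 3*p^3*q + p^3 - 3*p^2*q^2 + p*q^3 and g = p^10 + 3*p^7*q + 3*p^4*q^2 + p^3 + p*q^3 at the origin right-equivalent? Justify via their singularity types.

Yes.

The Hessian of f at 0 is [[0, 0], [0, 0]] with rank 0, so corank 2. A Groebner basis of the Jacobian ideal J(f) in C{p,q} is {3*p^2 + q^4 + q^3, p^3, p^2*q - p^2 - q^3/3, -2*p^2 + p*q^2 - 2*q^3/3}; counting standard monomials gives mu = 7. Corank 2; j^3 = p^3 is a perfect cube, so E-series; the 4-jet and mu = 7 give E_7. The Hessian of g at 0 is [[0, 0], [0, 0]] with rank 0, so corank 2. A Groebner basis of the Jacobian ideal J(g) in C{p,q} is {p^3, p*q^2, 3*p^2 + q^3}; counting standard monomials gives mu = 7. Corank 2; j^3 = p^3 is a perfect cube, so E-series; the 4-jet and mu = 7 give E_7. Both have type E_7, hence right-equivalent.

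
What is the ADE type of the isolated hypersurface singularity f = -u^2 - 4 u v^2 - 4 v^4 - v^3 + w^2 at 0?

A_{2}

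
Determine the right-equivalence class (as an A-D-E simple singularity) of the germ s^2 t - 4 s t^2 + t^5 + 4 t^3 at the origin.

The Hessian of f at 0 has rank 0. Corank 2; j^3 = t*(s - 2*t)^2 has shape L^2 M (L != M), so D-series; mu = 6 gives D_6.

D_{6}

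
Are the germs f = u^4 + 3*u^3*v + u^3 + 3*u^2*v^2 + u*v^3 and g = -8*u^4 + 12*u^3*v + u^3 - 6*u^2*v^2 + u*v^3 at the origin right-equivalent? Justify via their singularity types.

The Hessian of f at 0 is [[0, 0], [0, 0]] with rank 0, so corank 2. A Groebner basis of the Jacobian ideal J(f) in C{u,v} is {3*u^2 + v^4 + v^3, u^3, u^2*v - u^2 - v^3/3, 2*u^2 + u*v^2 + 2*v^3/3}; counting standard monomials gives mu = 7. Corank 2; j^3 = u^3 is a perfect cube, so E-series; the 4-jet and mu = 7 give E_7. The Hessian of g at 0 is [[0, 0], [0, 0]] with rank 0, so corank 2. A Groebner basis of the Jacobian ideal J(g) in C{u,v} is {3*u^2/4 + v^4 + v^3/4, u^3, u^2*v - u^2/4 - v^3/12, -u^2 + u*v^2 - v^3/3}; counting standard monomials gives mu = 7. Corank 2; j^3 = u^3 is a perfect cube, so E-series; the 4-jet and mu = 7 give E_7. Both have type E_7, hence right-equivalent.

Yes.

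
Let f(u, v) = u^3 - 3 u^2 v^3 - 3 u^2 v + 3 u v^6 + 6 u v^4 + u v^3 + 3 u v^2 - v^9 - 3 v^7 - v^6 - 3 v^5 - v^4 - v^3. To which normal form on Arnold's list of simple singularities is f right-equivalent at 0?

E_{7}

The Hessian of f at 0 has rank 0. Corank 2; j^3 = (u - v)^3 is a perfect cube, so E-series; the 4-jet and mu = 7 give E_7.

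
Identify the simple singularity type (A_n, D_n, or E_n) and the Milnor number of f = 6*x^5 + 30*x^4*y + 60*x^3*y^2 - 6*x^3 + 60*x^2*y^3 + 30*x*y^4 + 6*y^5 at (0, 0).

Type E8, Milnor number mu = 8.

The Hessian of f at 0 is [[0, 0], [0, 0]] with rank 0, so corank 2. A Groebner basis of the Jacobian ideal J(f) in C{x,y} is {y^5, x*y^3 + y^4/4, x^2}; counting standard monomials gives mu = 8. Corank 2; j^3 = -6*x^3 is a perfect cube, so E-series; the 5-jet and mu = 8 give E_8.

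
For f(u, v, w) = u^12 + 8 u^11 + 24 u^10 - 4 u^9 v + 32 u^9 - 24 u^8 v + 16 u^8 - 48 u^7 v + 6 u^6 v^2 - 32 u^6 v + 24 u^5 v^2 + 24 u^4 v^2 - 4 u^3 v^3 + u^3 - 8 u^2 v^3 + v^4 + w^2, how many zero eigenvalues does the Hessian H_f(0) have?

Hessian at 0 has rank 1.

2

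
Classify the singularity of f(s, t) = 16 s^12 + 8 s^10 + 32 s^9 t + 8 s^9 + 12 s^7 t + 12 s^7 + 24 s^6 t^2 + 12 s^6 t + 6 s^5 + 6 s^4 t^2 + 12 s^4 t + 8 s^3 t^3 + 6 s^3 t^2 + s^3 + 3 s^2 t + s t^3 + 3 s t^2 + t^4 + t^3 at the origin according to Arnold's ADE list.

E_{7}

The Hessian of f at 0 is [[0, 0], [0, 0]] with rank 0, so corank 2. A Groebner basis of the Jacobian ideal J(f) in C{s,t} is {s^3 + 3*s^2*t + 6*s^2 + 12*s*t + 6*t^2, -3*s^2 + s*t^2 - 6*s*t - 3*t^2, 3*s^2 + 6*s*t + t^3 + 3*t^2}; counting standard monomials gives mu = 7. Corank 2; j^3 = (s + t)^3 is a perfect cube, so E-series; the 4-jet and mu = 7 give E_7.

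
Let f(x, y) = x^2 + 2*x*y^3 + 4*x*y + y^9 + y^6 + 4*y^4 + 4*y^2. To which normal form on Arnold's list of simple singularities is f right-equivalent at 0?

The Hessian of f at 0 has rank 1. Corank 1: A-series; mu = 8 gives A_8.

A_{8}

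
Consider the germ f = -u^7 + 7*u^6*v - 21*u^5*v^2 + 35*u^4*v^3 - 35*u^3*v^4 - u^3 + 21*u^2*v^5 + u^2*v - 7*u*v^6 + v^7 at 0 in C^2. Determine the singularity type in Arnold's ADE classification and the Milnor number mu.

Type D_8, Milnor number mu = 8.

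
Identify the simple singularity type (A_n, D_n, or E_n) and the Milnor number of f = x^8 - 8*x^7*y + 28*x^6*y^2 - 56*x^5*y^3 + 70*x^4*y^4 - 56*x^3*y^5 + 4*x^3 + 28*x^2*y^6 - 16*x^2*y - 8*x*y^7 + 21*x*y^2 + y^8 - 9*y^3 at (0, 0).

Type D_{9}, Milnor number mu = 9.

The Hessian of f at 0 has rank 0. Corank 2; j^3 = (x - y)*(2*x - 3*y)^2 has shape L^2 M (L != M), so D-series; mu = 9 gives D_9.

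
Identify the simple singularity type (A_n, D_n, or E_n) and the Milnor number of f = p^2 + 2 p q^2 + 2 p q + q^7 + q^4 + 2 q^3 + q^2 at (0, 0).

Type A_{6}, Milnor number mu = 6.

The Hessian of f at 0 has rank 1. Corank 1: A-series; mu = 6 gives A_6.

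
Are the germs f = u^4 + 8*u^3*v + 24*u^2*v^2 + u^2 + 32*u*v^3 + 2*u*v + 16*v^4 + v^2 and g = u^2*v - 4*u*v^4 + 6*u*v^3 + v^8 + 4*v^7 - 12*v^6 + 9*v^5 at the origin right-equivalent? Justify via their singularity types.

No.

The Hessian of f at 0 is [[2, 2], [2, 2]] with rank 1, so corank 1. A Groebner basis of the Jacobian ideal J(f) in C{u,v} is {v^3, u + v}; counting standard monomials gives mu = 3. Corank 1: A-series; mu = 3 gives A_3. The Hessian of g at 0 is [[0, 0], [0, 0]] with rank 0, so corank 2. A Groebner basis of the Jacobian ideal J(g) in C{u,v} is {u^2*v^2 + 3*u^2*v/10 - 27*u^2/20 - 189*u*v^2/20 - 81*u*v/10 - 243*v^3/10, u^2*v/5 + u^2/10 + u*v^3 + 6*u*v^2/5 + 27*u*v/20 + 81*v^3/20, -u*v/2 + v^4 - 3*v^3/2, u^3 + 27*u^2/4 + 81*u*v^2/2 + 243*u*v/8 + 729*v^3/8}; counting standard monomials gives mu = 9. Corank 2; j^3 = u^2*v has shape L^2 M (L != M), so D-series; mu = 9 gives D_9. f is A_3 but g is D_9, hence not right-equivalent.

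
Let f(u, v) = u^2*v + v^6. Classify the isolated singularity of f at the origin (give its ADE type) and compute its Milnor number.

Type D7, Milnor number mu = 7.

The Hessian of f at 0 is [[0, 0], [0, 0]] with rank 0, so corank 2. A Groebner basis of the Jacobian ideal J(f) in C{u,v} is {u^2/6 + v^5, u^3, u*v}; counting standard monomials gives mu = 7. Corank 2; j^3 = u^2*v has shape L^2 M (L != M), so D-series; mu = 7 gives D_7.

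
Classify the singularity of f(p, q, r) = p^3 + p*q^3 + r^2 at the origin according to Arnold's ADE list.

E_{7}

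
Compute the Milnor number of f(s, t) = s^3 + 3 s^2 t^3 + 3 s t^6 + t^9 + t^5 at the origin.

8

The Hessian of f at 0 has rank 0. Corank 2; j^3 = s^3 is a perfect cube, so E-series; the 5-jet and mu = 8 give E_8.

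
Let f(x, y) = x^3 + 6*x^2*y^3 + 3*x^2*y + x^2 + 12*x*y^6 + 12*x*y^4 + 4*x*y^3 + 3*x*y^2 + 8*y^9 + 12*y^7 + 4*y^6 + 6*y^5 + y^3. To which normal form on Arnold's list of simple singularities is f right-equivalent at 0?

The Hessian of f at 0 has rank 1. Corank 1: A-series; mu = 2 gives A_2.

A_2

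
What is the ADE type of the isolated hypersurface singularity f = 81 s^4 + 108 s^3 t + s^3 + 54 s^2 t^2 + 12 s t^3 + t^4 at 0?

E_{6}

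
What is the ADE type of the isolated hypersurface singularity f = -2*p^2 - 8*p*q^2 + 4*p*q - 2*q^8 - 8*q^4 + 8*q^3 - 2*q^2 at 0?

A7

The Hessian of f at 0 has rank 1. Corank 1: A-series; mu = 7 gives A_7.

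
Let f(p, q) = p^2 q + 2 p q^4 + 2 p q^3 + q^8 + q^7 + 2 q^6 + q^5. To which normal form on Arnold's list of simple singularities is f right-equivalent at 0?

D9

The Hessian of f at 0 is [[0, 0], [0, 0]] with rank 0, so corank 2. A Groebner basis of the Jacobian ideal J(f) in C{p,q} is {p^2*q^2 - 10*p^2*q/17 + 3*p^2/17 - 4*p*q^2/17 + 7*p*q/17 + 7*q^3/17, 8*p^2*q/17 + p^2/17 + p*q^3 - 7*p*q^2/17 + 8*p*q/17 + 8*q^3/17, p*q + q^4 + q^3, p^3 + 11*p^2*q/17 - 5*p^2/17 + p*q^2/17 - 6*p*q/17 - 6*q^3/17}; counting standard monomials gives mu = 9. Corank 2; j^3 = p^2*q has shape L^2 M (L != M), so D-series; mu = 9 gives D_9.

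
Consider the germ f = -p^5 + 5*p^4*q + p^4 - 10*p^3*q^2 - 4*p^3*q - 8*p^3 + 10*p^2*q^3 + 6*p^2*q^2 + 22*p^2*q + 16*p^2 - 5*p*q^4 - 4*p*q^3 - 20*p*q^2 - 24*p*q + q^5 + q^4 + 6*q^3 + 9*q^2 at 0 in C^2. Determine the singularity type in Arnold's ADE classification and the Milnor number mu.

The Hessian of f at 0 is [[32, -24], [-24, 18]] with rank 1, so corank 1. A Groebner basis of the Jacobian ideal J(f) in C{p,q} is {512*p + q^3 - 8*q^2 - 384*q, p^2 + 12*p - 3*q^2/4 - 9*q, p*q + 8*p - 7*q^2/8 - 6*q}; counting standard monomials gives mu = 4. Corank 1: A-series; mu = 4 gives A_4.

Type A_4, Milnor number mu = 4.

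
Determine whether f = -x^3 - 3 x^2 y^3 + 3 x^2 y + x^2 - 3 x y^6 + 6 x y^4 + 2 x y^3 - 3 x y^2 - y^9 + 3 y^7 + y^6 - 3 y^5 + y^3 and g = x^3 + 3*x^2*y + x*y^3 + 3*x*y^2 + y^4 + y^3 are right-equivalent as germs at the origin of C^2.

No.

The Hessian of f at 0 has rank 1. Corank 1: A-series; mu = 2 gives A_2. The Hessian of g at 0 has rank 0. Corank 2; j^3 = (x + y)^3 is a perfect cube, so E-series; the 4-jet and mu = 7 give E_7. f is A_2 but g is E_7, hence not right-equivalent.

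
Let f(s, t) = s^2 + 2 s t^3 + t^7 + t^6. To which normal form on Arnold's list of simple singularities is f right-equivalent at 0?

A_{6}

The Hessian of f at 0 is [[2, 0], [0, 0]] with rank 1, so corank 1. A Groebner basis of the Jacobian ideal J(f) in C{s,t} is {s + t^3, s^2}; counting standard monomials gives mu = 6. Corank 1: A-series; mu = 6 gives A_6.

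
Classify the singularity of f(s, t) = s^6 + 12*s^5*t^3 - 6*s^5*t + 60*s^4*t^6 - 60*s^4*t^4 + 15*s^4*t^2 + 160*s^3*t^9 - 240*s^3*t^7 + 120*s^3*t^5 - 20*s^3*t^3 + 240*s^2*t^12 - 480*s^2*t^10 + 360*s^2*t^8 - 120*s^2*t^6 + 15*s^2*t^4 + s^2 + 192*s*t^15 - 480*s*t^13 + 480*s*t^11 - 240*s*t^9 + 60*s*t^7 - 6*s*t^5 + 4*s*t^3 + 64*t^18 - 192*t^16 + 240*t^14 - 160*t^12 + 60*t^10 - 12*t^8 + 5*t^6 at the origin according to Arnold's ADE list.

The Hessian of f at 0 is [[2, 0], [0, 0]] with rank 1, so corank 1. A Groebner basis of the Jacobian ideal J(f) in C{s,t} is {s*t^2, s/2 + t^3, s^2}; counting standard monomials gives mu = 5. Corank 1: A-series; mu = 5 gives A_5.

A5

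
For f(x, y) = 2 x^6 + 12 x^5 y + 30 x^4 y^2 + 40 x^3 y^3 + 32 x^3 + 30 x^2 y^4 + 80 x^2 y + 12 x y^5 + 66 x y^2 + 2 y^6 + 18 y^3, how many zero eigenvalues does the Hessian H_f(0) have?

Hessian at 0 has rank 0.

2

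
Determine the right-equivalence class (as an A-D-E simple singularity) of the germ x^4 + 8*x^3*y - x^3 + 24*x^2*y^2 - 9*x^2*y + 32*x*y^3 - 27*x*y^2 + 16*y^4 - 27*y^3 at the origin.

E_{6}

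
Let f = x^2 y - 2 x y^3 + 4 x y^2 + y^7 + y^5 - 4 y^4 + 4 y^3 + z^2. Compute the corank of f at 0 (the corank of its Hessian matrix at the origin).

Hessian at 0 has rank 1.

2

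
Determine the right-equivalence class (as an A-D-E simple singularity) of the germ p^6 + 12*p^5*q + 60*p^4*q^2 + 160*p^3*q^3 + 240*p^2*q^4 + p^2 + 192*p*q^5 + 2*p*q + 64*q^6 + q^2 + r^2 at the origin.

A_{5}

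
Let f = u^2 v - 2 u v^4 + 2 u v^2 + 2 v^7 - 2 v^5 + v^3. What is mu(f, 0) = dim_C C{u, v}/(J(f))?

The Hessian of f at 0 has rank 0. Corank 2; j^3 = v*(u + v)^2 has shape L^2 M (L != M), so D-series; mu = 8 gives D_8.

8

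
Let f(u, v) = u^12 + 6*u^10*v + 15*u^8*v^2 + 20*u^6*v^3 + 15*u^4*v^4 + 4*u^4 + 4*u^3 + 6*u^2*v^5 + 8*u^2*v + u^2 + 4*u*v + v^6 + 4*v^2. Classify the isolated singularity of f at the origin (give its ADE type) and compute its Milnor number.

The Hessian of f at 0 has rank 1. Corank 1: A-series; mu = 5 gives A_5.

Type A_5, Milnor number mu = 5.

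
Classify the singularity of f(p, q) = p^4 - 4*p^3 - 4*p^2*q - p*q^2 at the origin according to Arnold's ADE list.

D_5

The Hessian of f at 0 has rank 0. Corank 2; j^3 = -p*(2*p + q)^2 has shape L^2 M (L != M), so D-series; mu = 5 gives D_5.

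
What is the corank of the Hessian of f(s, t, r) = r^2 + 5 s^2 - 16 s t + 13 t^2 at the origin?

0

Hessian at 0 has rank 3.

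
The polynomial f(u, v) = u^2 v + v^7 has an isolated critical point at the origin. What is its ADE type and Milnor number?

Type D_8, Milnor number mu = 8.

The Hessian of f at 0 is [[0, 0], [0, 0]] with rank 0, so corank 2. A Groebner basis of the Jacobian ideal J(f) in C{u,v} is {u^2/7 + v^6, u^3, u*v}; counting standard monomials gives mu = 8. Corank 2; j^3 = u^2*v has shape L^2 M (L != M), so D-series; mu = 8 gives D_8.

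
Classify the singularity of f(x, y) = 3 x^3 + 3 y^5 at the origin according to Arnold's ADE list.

The Hessian of f at 0 is [[0, 0], [0, 0]] with rank 0, so corank 2. A Groebner basis of the Jacobian ideal J(f) in C{x,y} is {y^4, x^2}; counting standard monomials gives mu = 8. Corank 2; j^3 = 3*x^3 is a perfect cube, so E-series; the 5-jet and mu = 8 give E_8.

E8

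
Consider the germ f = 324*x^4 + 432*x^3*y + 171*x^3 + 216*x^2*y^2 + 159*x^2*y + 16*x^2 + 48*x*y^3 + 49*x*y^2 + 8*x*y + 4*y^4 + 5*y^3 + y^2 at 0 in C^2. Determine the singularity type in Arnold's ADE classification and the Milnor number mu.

Type A2, Milnor number mu = 2.

The Hessian of f at 0 is [[32, 8], [8, 2]] with rank 1, so corank 1. A Groebner basis of the Jacobian ideal J(f) in C{x,y} is {y^2, x + y/4}; counting standard monomials gives mu = 2. Corank 1: A-series; mu = 2 gives A_2.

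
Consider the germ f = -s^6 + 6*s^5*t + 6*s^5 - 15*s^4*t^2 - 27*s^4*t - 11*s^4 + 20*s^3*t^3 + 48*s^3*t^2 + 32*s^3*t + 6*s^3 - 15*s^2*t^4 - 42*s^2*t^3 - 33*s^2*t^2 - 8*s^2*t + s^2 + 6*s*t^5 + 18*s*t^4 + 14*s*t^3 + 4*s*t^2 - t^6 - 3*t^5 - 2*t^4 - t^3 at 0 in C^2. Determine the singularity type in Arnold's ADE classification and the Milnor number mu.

Type A2, Milnor number mu = 2.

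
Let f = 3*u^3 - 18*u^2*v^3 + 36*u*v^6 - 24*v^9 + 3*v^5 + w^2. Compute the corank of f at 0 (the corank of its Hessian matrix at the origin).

2

Hessian at 0 has rank 1.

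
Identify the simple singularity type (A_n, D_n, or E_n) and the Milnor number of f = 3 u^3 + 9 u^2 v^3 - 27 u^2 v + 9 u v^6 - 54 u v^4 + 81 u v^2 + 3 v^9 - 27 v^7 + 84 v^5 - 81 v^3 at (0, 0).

Type E8, Milnor number mu = 8.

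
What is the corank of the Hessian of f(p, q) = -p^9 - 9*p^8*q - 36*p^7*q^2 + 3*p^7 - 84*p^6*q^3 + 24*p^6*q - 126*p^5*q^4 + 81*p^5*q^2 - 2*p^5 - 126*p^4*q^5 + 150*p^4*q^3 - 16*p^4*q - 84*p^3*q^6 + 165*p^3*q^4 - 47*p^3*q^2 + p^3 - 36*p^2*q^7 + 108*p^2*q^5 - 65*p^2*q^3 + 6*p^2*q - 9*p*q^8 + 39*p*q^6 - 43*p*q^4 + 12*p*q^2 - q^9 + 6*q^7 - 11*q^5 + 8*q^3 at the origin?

2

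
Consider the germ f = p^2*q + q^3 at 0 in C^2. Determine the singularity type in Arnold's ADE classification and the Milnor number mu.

Type D4, Milnor number mu = 4.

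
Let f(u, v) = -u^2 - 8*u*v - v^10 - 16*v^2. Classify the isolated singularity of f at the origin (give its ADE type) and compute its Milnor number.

Type A9, Milnor number mu = 9.

The Hessian of f at 0 has rank 1. Corank 1: A-series; mu = 9 gives A_9.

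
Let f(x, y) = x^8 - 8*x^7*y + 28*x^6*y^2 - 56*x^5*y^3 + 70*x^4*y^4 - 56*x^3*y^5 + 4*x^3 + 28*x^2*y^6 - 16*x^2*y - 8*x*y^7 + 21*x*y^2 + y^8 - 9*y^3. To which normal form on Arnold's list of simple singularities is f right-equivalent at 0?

The Hessian of f at 0 is [[0, 0], [0, 0]] with rank 0, so corank 2. A Groebner basis of the Jacobian ideal J(f) in C{x,y} is {-32*x*y + y^7 + 48*y^2, x*y^2 - 3*y^3/2, x^2 - 5*x*y/2 + 3*y^2/2}; counting standard monomials gives mu = 9. Corank 2; j^3 = (x - y)*(2*x - 3*y)^2 has shape L^2 M (L != M), so D-series; mu = 9 gives D_9.

D_{9}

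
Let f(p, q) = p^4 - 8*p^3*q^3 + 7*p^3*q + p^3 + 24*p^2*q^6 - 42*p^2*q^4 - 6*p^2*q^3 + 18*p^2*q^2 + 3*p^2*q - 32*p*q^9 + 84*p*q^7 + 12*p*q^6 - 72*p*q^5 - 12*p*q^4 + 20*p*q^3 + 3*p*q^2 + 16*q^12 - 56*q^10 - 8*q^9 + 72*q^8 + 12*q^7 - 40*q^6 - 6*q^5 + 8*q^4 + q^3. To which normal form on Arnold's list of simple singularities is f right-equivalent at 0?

E_{7}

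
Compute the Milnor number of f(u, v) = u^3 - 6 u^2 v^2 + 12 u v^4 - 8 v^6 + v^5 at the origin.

The Hessian of f at 0 is [[0, 0], [0, 0]] with rank 0, so corank 2. A Groebner basis of the Jacobian ideal J(f) in C{u,v} is {v^4, u^3, -u^2/4 + u*v^2}; counting standard monomials gives mu = 8. Corank 2; j^3 = u^3 is a perfect cube, so E-series; the 5-jet and mu = 8 give E_8.

8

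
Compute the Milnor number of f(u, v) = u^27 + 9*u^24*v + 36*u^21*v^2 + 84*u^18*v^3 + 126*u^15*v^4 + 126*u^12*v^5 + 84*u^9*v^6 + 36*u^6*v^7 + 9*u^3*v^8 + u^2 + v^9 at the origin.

8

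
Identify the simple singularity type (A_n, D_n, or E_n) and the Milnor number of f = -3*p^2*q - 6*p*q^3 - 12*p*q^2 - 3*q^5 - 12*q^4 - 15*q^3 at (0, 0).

Type D_4, Milnor number mu = 4.

The Hessian of f at 0 is [[0, 0], [0, 0]] with rank 0, so corank 2. A Groebner basis of the Jacobian ideal J(f) in C{p,q} is {q^3, p^2 - q^2, p*q + 2*q^2}; counting standard monomials gives mu = 4. Corank 2; j^3 = -3*q*(p^2 + 4*p*q + 5*q^2) splits into three distinct lines over C (the quadratic factor has nonzero discriminant), so D_4.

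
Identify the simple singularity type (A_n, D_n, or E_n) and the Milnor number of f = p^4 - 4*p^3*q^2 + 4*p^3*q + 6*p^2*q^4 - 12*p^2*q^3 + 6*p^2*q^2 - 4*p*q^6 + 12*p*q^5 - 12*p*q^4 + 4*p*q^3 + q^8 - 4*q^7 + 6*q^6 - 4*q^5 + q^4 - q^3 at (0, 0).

The Hessian of f at 0 has rank 0. Corank 2; j^3 = -q^3 is a perfect cube, so E-series; the 4-jet and mu = 6 give E_6.

Type E_{6}, Milnor number mu = 6.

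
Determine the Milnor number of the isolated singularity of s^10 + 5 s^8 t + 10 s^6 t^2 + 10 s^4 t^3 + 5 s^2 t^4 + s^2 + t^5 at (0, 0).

4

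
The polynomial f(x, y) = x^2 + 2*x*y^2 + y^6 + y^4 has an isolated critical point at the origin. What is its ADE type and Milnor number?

Type A_{5}, Milnor number mu = 5.

The Hessian of f at 0 has rank 1. Corank 1: A-series; mu = 5 gives A_5.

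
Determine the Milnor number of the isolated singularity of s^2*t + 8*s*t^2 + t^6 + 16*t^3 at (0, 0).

The Hessian of f at 0 has rank 0. Corank 2; j^3 = t*(s + 4*t)^2 has shape L^2 M (L != M), so D-series; mu = 7 gives D_7.

7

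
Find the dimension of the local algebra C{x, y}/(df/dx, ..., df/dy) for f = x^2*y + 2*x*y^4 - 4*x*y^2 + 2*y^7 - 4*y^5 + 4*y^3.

8

The Hessian of f at 0 is [[0, 0], [0, 0]] with rank 0, so corank 2. A Groebner basis of the Jacobian ideal J(f) in C{x,y} is {-x^2/6 + x*y^3 + 8*x*y/3 - 14*y^2/3, x*y + y^4 - 2*y^2, x^3 - 12*x*y^2 + 16*y^3, x^2*y - 4*x*y^2 + 4*y^3}; counting standard monomials gives mu = 8. Corank 2; j^3 = y*(x - 2*y)^2 has shape L^2 M (L != M), so D-series; mu = 8 gives D_8.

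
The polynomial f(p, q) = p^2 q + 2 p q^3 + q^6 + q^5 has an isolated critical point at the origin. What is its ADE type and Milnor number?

Type D7, Milnor number mu = 7.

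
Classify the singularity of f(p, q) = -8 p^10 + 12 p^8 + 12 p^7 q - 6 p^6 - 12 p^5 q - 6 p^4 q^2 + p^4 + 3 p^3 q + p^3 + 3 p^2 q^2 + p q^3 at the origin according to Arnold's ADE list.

E7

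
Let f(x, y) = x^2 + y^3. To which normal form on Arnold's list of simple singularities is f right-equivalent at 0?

The Hessian of f at 0 is [[2, 0], [0, 0]] with rank 1, so corank 1. A Groebner basis of the Jacobian ideal J(f) in C{x,y} is {y^2, x}; counting standard monomials gives mu = 2. Corank 1: A-series; mu = 2 gives A_2.

A2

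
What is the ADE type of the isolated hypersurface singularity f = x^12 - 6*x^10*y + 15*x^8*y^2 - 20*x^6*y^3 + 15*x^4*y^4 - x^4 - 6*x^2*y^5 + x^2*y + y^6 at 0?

D7

The Hessian of f at 0 has rank 0. Corank 2; j^3 = x^2*y has shape L^2 M (L != M), so D-series; mu = 7 gives D_7.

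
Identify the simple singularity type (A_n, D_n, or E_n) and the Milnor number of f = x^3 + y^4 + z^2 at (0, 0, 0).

The Hessian of f at 0 has rank 1. Corank 2; j^3 = x^3 is a perfect cube, so E-series; the 4-jet and mu = 6 give E_6.

Type E_{6}, Milnor number mu = 6.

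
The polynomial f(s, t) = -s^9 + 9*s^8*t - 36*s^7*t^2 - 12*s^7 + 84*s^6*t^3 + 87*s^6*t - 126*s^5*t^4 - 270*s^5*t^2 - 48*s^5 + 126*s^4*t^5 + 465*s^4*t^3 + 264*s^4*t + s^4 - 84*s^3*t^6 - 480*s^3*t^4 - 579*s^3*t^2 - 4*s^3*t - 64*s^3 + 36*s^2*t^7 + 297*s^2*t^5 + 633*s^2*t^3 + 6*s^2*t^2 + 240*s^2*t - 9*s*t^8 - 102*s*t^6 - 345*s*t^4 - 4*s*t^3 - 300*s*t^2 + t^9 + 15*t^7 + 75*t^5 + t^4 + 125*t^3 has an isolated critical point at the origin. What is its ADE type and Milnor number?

Type E6, Milnor number mu = 6.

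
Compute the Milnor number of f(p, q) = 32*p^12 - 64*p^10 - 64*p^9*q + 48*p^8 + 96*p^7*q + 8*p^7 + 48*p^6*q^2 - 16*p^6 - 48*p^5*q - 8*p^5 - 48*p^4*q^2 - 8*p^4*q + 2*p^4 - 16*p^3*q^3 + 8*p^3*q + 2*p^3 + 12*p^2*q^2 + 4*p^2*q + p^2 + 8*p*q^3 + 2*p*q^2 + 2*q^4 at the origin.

The Hessian of f at 0 is [[2, 0], [0, 0]] with rank 1, so corank 1. A Groebner basis of the Jacobian ideal J(f) in C{p,q} is {p^2, p*q, p + q^2}; counting standard monomials gives mu = 3. Corank 1: A-series; mu = 3 gives A_3.

3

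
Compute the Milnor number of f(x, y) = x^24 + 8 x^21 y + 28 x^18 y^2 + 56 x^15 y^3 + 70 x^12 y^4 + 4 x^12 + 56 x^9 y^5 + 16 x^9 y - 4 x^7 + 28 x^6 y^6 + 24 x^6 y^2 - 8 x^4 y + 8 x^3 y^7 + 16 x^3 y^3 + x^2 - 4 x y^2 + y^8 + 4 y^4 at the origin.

7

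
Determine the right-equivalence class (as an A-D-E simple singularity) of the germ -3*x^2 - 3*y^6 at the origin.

The Hessian of f at 0 has rank 1. Corank 1: A-series; mu = 5 gives A_5.

A5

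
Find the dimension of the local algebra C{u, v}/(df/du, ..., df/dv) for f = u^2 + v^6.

5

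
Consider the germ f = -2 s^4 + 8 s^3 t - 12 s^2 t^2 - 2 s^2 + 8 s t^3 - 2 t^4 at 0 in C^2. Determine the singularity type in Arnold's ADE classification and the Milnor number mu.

Type A3, Milnor number mu = 3.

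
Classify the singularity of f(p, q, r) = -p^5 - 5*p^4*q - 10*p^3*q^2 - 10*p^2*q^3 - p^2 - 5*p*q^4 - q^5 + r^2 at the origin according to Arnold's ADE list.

A_{4}

The Hessian of f at 0 is [[-2, 0, 0], [0, 0, 0], [0, 0, 2]] with rank 2, so corank 1. A Groebner basis of the Jacobian ideal J(f) in C{p,q,r} is {q^4, p, r}; counting standard monomials gives mu = 4. Corank 1: A-series; mu = 4 gives A_4.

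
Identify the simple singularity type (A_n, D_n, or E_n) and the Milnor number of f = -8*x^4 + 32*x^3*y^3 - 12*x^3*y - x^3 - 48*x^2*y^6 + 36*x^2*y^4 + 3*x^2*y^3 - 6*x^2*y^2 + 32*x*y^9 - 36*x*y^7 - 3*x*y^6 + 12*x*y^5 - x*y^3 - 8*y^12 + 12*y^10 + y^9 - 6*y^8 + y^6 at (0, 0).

Type E_7, Milnor number mu = 7.

The Hessian of f at 0 is [[0, 0], [0, 0]] with rank 0, so corank 2. A Groebner basis of the Jacobian ideal J(f) in C{x,y} is {3*x^2/4 + y^4 + y^3/4, x^3, x^2*y - x^2/4 - y^3/12, x^2 + x*y^2 + y^3/3}; counting standard monomials gives mu = 7. Corank 2; j^3 = -x^3 is a perfect cube, so E-series; the 4-jet and mu = 7 give E_7.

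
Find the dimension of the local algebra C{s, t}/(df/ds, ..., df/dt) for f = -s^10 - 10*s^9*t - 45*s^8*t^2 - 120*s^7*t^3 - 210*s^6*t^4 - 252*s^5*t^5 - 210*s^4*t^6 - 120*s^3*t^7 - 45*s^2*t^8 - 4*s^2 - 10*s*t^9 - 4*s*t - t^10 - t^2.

9

The Hessian of f at 0 is [[-8, -4], [-4, -2]] with rank 1, so corank 1. A Groebner basis of the Jacobian ideal J(f) in C{s,t} is {t^9, s + t/2}; counting standard monomials gives mu = 9. Corank 1: A-series; mu = 9 gives A_9.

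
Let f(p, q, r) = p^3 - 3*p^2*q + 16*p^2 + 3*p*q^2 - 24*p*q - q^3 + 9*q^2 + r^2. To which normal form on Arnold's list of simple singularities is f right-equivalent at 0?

A_2

The Hessian of f at 0 is [[32, -24, 0], [-24, 18, 0], [0, 0, 2]] with rank 2, so corank 1. A Groebner basis of the Jacobian ideal J(f) in C{p,q,r} is {q^2, p - 3*q/4, r}; counting standard monomials gives mu = 2. Corank 1: A-series; mu = 2 gives A_2.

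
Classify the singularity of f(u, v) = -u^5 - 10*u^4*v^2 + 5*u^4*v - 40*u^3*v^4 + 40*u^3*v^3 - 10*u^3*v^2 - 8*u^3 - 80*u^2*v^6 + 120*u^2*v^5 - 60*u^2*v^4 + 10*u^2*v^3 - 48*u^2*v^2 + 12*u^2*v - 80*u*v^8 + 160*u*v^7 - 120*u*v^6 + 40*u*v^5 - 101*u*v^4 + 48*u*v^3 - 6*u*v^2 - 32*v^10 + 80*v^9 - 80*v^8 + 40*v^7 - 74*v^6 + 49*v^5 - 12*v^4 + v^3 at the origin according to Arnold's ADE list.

The Hessian of f at 0 has rank 0. Corank 2; j^3 = -(2*u - v)^3 is a perfect cube, so E-series; the 5-jet and mu = 8 give E_8.

E8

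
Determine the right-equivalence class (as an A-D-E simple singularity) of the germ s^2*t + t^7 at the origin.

D8

The Hessian of f at 0 is [[0, 0], [0, 0]] with rank 0, so corank 2. A Groebner basis of the Jacobian ideal J(f) in C{s,t} is {s^2/7 + t^6, s^3, s*t}; counting standard monomials gives mu = 8. Corank 2; j^3 = s^2*t has shape L^2 M (L != M), so D-series; mu = 8 gives D_8.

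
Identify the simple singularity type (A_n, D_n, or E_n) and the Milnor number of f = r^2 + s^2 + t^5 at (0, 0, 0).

The Hessian of f at 0 is [[2, 0, 0], [0, 0, 0], [0, 0, 2]] with rank 2, so corank 1. A Groebner basis of the Jacobian ideal J(f) in C{s,t,r} is {t^4, s, r}; counting standard monomials gives mu = 4. Corank 1: A-series; mu = 4 gives A_4.

Type A_{4}, Milnor number mu = 4.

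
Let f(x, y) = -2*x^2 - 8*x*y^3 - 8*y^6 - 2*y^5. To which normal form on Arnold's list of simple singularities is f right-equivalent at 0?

A_4

The Hessian of f at 0 has rank 1. Corank 1: A-series; mu = 4 gives A_4.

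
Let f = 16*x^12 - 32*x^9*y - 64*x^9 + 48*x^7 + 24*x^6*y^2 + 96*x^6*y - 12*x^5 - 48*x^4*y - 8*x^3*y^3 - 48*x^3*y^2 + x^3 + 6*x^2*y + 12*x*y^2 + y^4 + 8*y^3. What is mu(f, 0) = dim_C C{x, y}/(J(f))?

The Hessian of f at 0 has rank 0. Corank 2; j^3 = (x + 2*y)^3 is a perfect cube, so E-series; the 4-jet and mu = 6 give E_6.

6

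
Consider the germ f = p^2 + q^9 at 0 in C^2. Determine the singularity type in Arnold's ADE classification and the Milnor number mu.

Type A8, Milnor number mu = 8.

The Hessian of f at 0 has rank 1. Corank 1: A-series; mu = 8 gives A_8.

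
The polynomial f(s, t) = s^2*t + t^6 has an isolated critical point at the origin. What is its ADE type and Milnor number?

Type D_7, Milnor number mu = 7.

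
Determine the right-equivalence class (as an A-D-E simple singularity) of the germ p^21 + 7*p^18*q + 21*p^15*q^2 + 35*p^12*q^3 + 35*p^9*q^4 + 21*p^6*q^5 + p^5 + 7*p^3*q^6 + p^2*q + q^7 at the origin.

The Hessian of f at 0 has rank 0. Corank 2; j^3 = p^2*q has shape L^2 M (L != M), so D-series; mu = 8 gives D_8.

D_8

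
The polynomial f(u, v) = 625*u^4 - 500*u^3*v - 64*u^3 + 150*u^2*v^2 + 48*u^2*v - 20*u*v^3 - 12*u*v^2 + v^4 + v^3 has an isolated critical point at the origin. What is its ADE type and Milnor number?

The Hessian of f at 0 has rank 0. Corank 2; j^3 = -(4*u - v)^3 is a perfect cube, so E-series; the 4-jet and mu = 6 give E_6.

Type E_6, Milnor number mu = 6.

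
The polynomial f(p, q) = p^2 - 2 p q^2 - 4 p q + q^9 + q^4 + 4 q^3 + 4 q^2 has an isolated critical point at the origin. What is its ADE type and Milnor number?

Type A8, Milnor number mu = 8.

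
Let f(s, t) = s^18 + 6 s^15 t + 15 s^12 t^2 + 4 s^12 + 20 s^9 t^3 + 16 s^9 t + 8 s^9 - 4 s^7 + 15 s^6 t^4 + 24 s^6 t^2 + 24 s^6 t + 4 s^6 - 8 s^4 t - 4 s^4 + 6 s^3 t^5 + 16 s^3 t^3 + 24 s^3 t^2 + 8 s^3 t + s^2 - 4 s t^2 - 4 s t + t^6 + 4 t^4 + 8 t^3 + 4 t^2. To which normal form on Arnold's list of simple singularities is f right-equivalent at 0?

The Hessian of f at 0 has rank 1. Corank 1: A-series; mu = 5 gives A_5.

A_5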